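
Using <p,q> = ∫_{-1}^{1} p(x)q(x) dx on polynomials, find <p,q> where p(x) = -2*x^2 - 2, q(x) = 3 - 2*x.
<p,q> = -16

Expand the product: p(x)·q(x) = 4*x^3 - 6*x^2 + 4*x - 6.
∫_{-1}^{1} of each monomial x^k gives [2/(k+1) if k even, 0 if k odd]. Integrating term-by-term (or equivalently evaluating the antiderivative F(x) = x^4 - 2*x^3 + 2*x^2 - 6*x at the endpoints):
  F(1) − F(−1) = -5 − (11) = -16.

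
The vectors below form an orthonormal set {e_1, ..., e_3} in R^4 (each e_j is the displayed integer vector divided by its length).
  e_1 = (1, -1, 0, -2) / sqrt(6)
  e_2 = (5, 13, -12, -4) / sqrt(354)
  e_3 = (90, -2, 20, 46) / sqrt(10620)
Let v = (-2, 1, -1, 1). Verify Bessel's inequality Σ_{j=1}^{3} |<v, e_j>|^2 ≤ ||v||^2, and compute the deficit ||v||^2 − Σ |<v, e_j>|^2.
Σ |<v, e_j>|^2 = 34/5; ||v||^2 = 7; deficit = 1/5

Write each e_j = u_j / sqrt(<u_j, u_j>) where u_j is the displayed integer vector. Then <v, e_j> = <v, u_j> / sqrt(<u_j, u_j>), so |<v, e_j>|^2 = <v, u_j>^2 / <u_j, u_j>.
Coefficients: <v, e_1> = -5/sqrt(6), <v, e_2> = 11/sqrt(354), <v, e_3> = -156/sqrt(10620).
Square and sum: Σ |<v, e_j>|^2 = 34/5.
Compute ||v||^2 = v·v = 7.
Deficit = 7 − 34/5 = 1/5 ≥ 0, confirming Bessel's inequality. (The deficit equals ||v − Σ <v,e_j> e_j||^2, the squared distance from v to span{e_j}.)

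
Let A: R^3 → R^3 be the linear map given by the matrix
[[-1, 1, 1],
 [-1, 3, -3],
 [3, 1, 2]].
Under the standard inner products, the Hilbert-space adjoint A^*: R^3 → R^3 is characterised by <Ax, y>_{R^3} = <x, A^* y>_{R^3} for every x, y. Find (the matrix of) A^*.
A^* = A^T =
[[-1, -1, 3],
 [1, 3, 1],
 [1, -3, 2]]

For real matrices with standard dot products, the defining identity <Ax, y> = <x, A^* y> gives (Ax)^T y = x^T (A^*) y, i.e. x^T A^T y = x^T (A^*) y. Since this holds for all x, y, we must have A^* = A^T. Therefore
A^* =
[[-1, -1, 3],
 [1, 3, 1],
 [1, -3, 2]].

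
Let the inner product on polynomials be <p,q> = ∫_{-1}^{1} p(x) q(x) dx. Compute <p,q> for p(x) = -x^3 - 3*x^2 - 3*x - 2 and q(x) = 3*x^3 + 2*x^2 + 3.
<p,q> = -578/21

Expand the product: p(x)·q(x) = -3*x^6 - 11*x^5 - 15*x^4 - 15*x^3 - 13*x^2 - 9*x - 6.
∫_{-1}^{1} of each monomial x^k gives [2/(k+1) if k even, 0 if k odd]. Integrating term-by-term (or equivalently evaluating the antiderivative F(x) = -3*x^7/7 - 11*x^6/6 - 3*x^5 - 15*x^4/4 - 13*x^3/3 - 9*x^2/2 - 6*x at the endpoints):
  F(1) − F(−1) = -2003/84 − (103/28) = -578/21.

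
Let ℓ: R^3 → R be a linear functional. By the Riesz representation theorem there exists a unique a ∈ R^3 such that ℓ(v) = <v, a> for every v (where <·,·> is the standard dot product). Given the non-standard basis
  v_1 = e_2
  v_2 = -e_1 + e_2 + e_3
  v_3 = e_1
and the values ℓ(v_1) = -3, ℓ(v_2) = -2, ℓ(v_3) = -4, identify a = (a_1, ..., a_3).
a = (-4, -3, -3)

Write a = (a_1, ..., a_3) in the standard basis. For each basis vector v_i, ℓ(v_i) = <v_i, a> is a linear equation in the a_j's. Collect the n equations into a matrix system V a = ℓ, where row i of V is v_i (expressed in the standard basis). Since V is invertible (lower-triangular with 1s on the diagonal, up to permutation), solve by back-substitution:
  V =
[[0, 1, 0],
 [-1, 1, 1],
 [1, 0, 0]]
  V a = (-3, -2, -4)
Solving gives a = (-4, -3, -3).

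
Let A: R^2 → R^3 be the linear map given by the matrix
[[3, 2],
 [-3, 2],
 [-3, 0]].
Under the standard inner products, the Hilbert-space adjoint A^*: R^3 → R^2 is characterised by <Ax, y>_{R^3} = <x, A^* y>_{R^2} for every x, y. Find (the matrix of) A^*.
A^* = A^T =
[[3, -3, -3],
 [2, 2, 0]]

For real matrices with standard dot products, the defining identity <Ax, y> = <x, A^* y> gives (Ax)^T y = x^T (A^*) y, i.e. x^T A^T y = x^T (A^*) y. Since this holds for all x, y, we must have A^* = A^T. Therefore
A^* =
[[3, -3, -3],
 [2, 2, 0]].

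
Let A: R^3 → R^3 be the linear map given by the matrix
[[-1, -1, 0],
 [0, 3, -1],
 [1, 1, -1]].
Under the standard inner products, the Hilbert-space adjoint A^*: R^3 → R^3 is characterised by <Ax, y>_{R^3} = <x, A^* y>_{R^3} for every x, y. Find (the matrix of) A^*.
A^* = A^T =
[[-1, 0, 1],
 [-1, 3, 1],
 [0, -1, -1]]

For real matrices with standard dot products, the defining identity <Ax, y> = <x, A^* y> gives (Ax)^T y = x^T (A^*) y, i.e. x^T A^T y = x^T (A^*) y. Since this holds for all x, y, we must have A^* = A^T. Therefore
A^* =
[[-1, 0, 1],
 [-1, 3, 1],
 [0, -1, -1]].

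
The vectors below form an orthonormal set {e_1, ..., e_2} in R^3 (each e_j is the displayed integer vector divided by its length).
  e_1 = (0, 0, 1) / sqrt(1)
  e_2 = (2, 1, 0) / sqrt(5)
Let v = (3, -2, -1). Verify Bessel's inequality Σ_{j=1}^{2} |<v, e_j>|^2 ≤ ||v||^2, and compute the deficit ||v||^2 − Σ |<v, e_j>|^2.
Σ |<v, e_j>|^2 = 21/5; ||v||^2 = 14; deficit = 49/5

Write each e_j = u_j / sqrt(<u_j, u_j>) where u_j is the displayed integer vector. Then <v, e_j> = <v, u_j> / sqrt(<u_j, u_j>), so |<v, e_j>|^2 = <v, u_j>^2 / <u_j, u_j>.
Coefficients: <v, e_1> = -1/sqrt(1), <v, e_2> = 4/sqrt(5).
Square and sum: Σ |<v, e_j>|^2 = 21/5.
Compute ||v||^2 = v·v = 14.
Deficit = 14 − 21/5 = 49/5 ≥ 0, confirming Bessel's inequality. (The deficit equals ||v − Σ <v,e_j> e_j||^2, the squared distance from v to span{e_j}.)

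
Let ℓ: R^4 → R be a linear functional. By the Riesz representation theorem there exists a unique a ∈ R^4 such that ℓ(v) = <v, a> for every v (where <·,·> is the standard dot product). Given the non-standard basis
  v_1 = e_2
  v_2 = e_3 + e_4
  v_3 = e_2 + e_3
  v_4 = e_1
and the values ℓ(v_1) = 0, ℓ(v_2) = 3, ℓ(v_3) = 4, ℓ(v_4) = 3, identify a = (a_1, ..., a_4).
a = (3, 0, 4, -1)

Write a = (a_1, ..., a_4) in the standard basis. For each basis vector v_i, ℓ(v_i) = <v_i, a> is a linear equation in the a_j's. Collect the n equations into a matrix system V a = ℓ, where row i of V is v_i (expressed in the standard basis). Since V is invertible (lower-triangular with 1s on the diagonal, up to permutation), solve by back-substitution:
  V =
[[0, 1, 0, 0],
 [0, 0, 1, 1],
 [0, 1, 1, 0],
 [1, 0, 0, 0]]
  V a = (0, 3, 4, 3)
Solving gives a = (3, 0, 4, -1).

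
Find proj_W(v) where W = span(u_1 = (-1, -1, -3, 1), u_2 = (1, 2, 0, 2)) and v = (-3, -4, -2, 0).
proj_W(v) = (-225/107, -344/107, -318/107, -132/107)

Set up U = [u_1 | ... | u_2] ∈ R^(4×2). The projector onto W = col(U) is P = U (U^T U)^(-1) U^T.
Compute U^T U =
  [12, -1]
  [-1, 9],
and U^T v = (13, -11).
Solve U^T U · c = U^T v for the coefficients: c = (106/107, -119/107). The projection is proj_W(v) = U c.
Check: (v - proj_W(v)) · u_1 = 0  (should be 0).
Check: (v - proj_W(v)) · u_2 = 0  (should be 0).
Result: proj_W(v) = (-225/107, -344/107, -318/107, -132/107).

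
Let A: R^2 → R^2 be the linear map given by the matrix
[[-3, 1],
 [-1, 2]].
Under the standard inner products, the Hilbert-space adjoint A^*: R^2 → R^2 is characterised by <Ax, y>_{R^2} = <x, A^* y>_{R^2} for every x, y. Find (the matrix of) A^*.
A^* = A^T =
[[-3, -1],
 [1, 2]]

For real matrices with standard dot products, the defining identity <Ax, y> = <x, A^* y> gives (Ax)^T y = x^T (A^*) y, i.e. x^T A^T y = x^T (A^*) y. Since this holds for all x, y, we must have A^* = A^T. Therefore
A^* =
[[-3, -1],
 [1, 2]].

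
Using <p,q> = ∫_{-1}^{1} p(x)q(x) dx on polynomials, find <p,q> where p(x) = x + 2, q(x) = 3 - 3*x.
<p,q> = 10

Expand the product: p(x)·q(x) = -3*x^2 - 3*x + 6.
∫_{-1}^{1} of each monomial x^k gives [2/(k+1) if k even, 0 if k odd]. Integrating term-by-term (or equivalently evaluating the antiderivative F(x) = -x^3 - 3*x^2/2 + 6*x at the endpoints):
  F(1) − F(−1) = 7/2 − (-13/2) = 10.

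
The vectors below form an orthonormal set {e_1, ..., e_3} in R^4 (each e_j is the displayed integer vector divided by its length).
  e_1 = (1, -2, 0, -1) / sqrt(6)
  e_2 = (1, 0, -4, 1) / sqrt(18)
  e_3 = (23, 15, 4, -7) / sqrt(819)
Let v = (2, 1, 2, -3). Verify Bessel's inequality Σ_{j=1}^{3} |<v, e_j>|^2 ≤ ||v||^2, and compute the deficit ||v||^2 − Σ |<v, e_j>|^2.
Σ |<v, e_j>|^2 = 1446/91; ||v||^2 = 18; deficit = 192/91

Write each e_j = u_j / sqrt(<u_j, u_j>) where u_j is the displayed integer vector. Then <v, e_j> = <v, u_j> / sqrt(<u_j, u_j>), so |<v, e_j>|^2 = <v, u_j>^2 / <u_j, u_j>.
Coefficients: <v, e_1> = 3/sqrt(6), <v, e_2> = -9/sqrt(18), <v, e_3> = 90/sqrt(819).
Square and sum: Σ |<v, e_j>|^2 = 1446/91.
Compute ||v||^2 = v·v = 18.
Deficit = 18 − 1446/91 = 192/91 ≥ 0, confirming Bessel's inequality. (The deficit equals ||v − Σ <v,e_j> e_j||^2, the squared distance from v to span{e_j}.)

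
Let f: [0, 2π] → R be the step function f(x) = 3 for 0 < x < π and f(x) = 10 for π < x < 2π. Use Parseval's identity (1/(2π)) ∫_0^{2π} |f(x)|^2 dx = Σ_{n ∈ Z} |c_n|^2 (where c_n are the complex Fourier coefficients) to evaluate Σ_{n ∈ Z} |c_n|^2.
Σ |c_n|^2 = 109/2

Parseval equates the L^2 energy of f (normalised by 1/(2π)) with the ℓ^2 sum of its Fourier coefficients: (1/(2π)) ∫_0^{2π} |f|^2 = Σ |c_n|^2.
Compute the left side: (1/(2π)) [∫_0^π 3^2 dx + ∫_π^{2π} 10^2 dx] = (1/(2π)) · (9π + 100π) = (9 + 100)/2 = 109/2.
So Σ_{n ∈ Z} |c_n|^2 = 109/2.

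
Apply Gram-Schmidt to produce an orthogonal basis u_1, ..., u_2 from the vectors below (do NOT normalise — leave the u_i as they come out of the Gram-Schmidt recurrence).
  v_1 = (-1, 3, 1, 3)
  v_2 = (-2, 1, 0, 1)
Orthogonal basis:
  u_1 = (-1, 3, 1, 3)
  u_2 = (-8/5, -1/5, -2/5, -1/5)

Apply the Gram-Schmidt recurrence
  u_1 = v_1
  u_i = v_i − Σ_{j<i} ((v_i · u_j) / (u_j · u_j)) · u_j.

Step by step this gives:
  u_1 = (-1, 3, 1, 3)
  u_2 = (-8/5, -1/5, -2/5, -1/5)

Orthogonality check:
  u_2 · u_1 = 0 (should be 0)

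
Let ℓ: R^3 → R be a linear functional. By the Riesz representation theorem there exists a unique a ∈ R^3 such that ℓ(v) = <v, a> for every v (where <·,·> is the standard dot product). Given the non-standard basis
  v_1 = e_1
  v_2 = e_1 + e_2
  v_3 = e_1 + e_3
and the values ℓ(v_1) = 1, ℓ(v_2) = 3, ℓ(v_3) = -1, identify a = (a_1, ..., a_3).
a = (1, 2, -2)

Write a = (a_1, ..., a_3) in the standard basis. For each basis vector v_i, ℓ(v_i) = <v_i, a> is a linear equation in the a_j's. Collect the n equations into a matrix system V a = ℓ, where row i of V is v_i (expressed in the standard basis). Since V is invertible (lower-triangular with 1s on the diagonal, up to permutation), solve by back-substitution:
  V =
[[1, 0, 0],
 [1, 1, 0],
 [1, 0, 1]]
  V a = (1, 3, -1)
Solving gives a = (1, 2, -2).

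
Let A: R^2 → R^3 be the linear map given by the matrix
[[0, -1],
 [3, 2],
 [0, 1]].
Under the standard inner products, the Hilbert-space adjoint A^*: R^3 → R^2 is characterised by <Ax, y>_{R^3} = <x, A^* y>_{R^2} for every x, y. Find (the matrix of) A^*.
A^* = A^T =
[[0, 3, 0],
 [-1, 2, 1]]

For real matrices with standard dot products, the defining identity <Ax, y> = <x, A^* y> gives (Ax)^T y = x^T (A^*) y, i.e. x^T A^T y = x^T (A^*) y. Since this holds for all x, y, we must have A^* = A^T. Therefore
A^* =
[[0, 3, 0],
 [-1, 2, 1]].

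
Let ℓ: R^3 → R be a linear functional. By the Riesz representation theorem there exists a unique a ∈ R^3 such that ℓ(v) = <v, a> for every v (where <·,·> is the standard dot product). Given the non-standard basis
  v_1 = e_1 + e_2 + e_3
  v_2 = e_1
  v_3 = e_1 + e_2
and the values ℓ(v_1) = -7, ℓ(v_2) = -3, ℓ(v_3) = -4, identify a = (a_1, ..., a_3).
a = (-3, -1, -3)

Write a = (a_1, ..., a_3) in the standard basis. For each basis vector v_i, ℓ(v_i) = <v_i, a> is a linear equation in the a_j's. Collect the n equations into a matrix system V a = ℓ, where row i of V is v_i (expressed in the standard basis). Since V is invertible (lower-triangular with 1s on the diagonal, up to permutation), solve by back-substitution:
  V =
[[1, 1, 1],
 [1, 0, 0],
 [1, 1, 0]]
  V a = (-7, -3, -4)
Solving gives a = (-3, -1, -3).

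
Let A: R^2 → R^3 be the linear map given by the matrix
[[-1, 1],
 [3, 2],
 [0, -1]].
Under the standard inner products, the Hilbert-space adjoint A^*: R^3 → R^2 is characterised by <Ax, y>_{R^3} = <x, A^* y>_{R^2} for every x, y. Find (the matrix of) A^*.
A^* = A^T =
[[-1, 3, 0],
 [1, 2, -1]]

For real matrices with standard dot products, the defining identity <Ax, y> = <x, A^* y> gives (Ax)^T y = x^T (A^*) y, i.e. x^T A^T y = x^T (A^*) y. Since this holds for all x, y, we must have A^* = A^T. Therefore
A^* =
[[-1, 3, 0],
 [1, 2, -1]].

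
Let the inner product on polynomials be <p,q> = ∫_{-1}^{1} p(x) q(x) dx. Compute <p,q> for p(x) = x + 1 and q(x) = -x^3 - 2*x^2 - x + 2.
<p,q> = 8/5

Expand the product: p(x)·q(x) = -x^4 - 3*x^3 - 3*x^2 + x + 2.
∫_{-1}^{1} of each monomial x^k gives [2/(k+1) if k even, 0 if k odd]. Integrating term-by-term (or equivalently evaluating the antiderivative F(x) = -x^5/5 - 3*x^4/4 - x^3 + x^2/2 + 2*x at the endpoints):
  F(1) − F(−1) = 11/20 − (-21/20) = 8/5.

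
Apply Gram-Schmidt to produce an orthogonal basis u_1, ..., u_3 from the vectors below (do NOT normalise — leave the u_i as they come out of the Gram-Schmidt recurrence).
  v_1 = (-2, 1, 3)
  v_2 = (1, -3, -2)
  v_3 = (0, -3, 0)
Orthogonal basis:
  u_1 = (-2, 1, 3)
  u_2 = (-4/7, -31/14, 5/14)
  u_3 = (7/25, -1/25, 1/5)

Apply the Gram-Schmidt recurrence
  u_1 = v_1
  u_i = v_i − Σ_{j<i} ((v_i · u_j) / (u_j · u_j)) · u_j.

Step by step this gives:
  u_1 = (-2, 1, 3)
  u_2 = (-4/7, -31/14, 5/14)
  u_3 = (7/25, -1/25, 1/5)

Orthogonality check:
  u_2 · u_1 = 0 (should be 0)
  u_3 · u_1 = 0 (should be 0)
  u_3 · u_2 = 0 (should be 0)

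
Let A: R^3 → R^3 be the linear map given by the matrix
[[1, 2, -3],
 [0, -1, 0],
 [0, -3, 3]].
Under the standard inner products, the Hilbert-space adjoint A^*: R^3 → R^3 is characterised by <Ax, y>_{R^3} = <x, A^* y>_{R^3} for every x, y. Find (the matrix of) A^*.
A^* = A^T =
[[1, 0, 0],
 [2, -1, -3],
 [-3, 0, 3]]

For real matrices with standard dot products, the defining identity <Ax, y> = <x, A^* y> gives (Ax)^T y = x^T (A^*) y, i.e. x^T A^T y = x^T (A^*) y. Since this holds for all x, y, we must have A^* = A^T. Therefore
A^* =
[[1, 0, 0],
 [2, -1, -3],
 [-3, 0, 3]].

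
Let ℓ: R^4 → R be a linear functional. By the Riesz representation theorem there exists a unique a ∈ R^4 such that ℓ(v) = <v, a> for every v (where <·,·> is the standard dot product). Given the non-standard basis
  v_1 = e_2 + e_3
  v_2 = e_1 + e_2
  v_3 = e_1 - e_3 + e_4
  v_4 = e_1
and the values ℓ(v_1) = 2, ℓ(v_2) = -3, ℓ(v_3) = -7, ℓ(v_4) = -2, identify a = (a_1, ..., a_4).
a = (-2, -1, 3, -2)

Write a = (a_1, ..., a_4) in the standard basis. For each basis vector v_i, ℓ(v_i) = <v_i, a> is a linear equation in the a_j's. Collect the n equations into a matrix system V a = ℓ, where row i of V is v_i (expressed in the standard basis). Since V is invertible (lower-triangular with 1s on the diagonal, up to permutation), solve by back-substitution:
  V =
[[0, 1, 1, 0],
 [1, 1, 0, 0],
 [1, 0, -1, 1],
 [1, 0, 0, 0]]
  V a = (2, -3, -7, -2)
Solving gives a = (-2, -1, 3, -2).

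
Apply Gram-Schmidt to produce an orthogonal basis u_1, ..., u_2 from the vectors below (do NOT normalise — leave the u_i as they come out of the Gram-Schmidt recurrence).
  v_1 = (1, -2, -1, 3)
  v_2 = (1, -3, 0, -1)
Orthogonal basis:
  u_1 = (1, -2, -1, 3)
  u_2 = (11/15, -37/15, 4/15, -9/5)

Apply the Gram-Schmidt recurrence
  u_1 = v_1
  u_i = v_i − Σ_{j<i} ((v_i · u_j) / (u_j · u_j)) · u_j.

Step by step this gives:
  u_1 = (1, -2, -1, 3)
  u_2 = (11/15, -37/15, 4/15, -9/5)

Orthogonality check:
  u_2 · u_1 = 0 (should be 0)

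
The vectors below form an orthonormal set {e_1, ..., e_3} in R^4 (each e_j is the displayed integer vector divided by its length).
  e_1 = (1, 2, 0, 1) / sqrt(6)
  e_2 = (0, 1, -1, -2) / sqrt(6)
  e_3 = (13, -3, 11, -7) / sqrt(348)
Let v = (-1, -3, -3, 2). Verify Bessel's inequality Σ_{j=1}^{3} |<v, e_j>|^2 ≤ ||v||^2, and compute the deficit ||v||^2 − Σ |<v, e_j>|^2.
Σ |<v, e_j>|^2 = 4979/348; ||v||^2 = 23; deficit = 3025/348

Write each e_j = u_j / sqrt(<u_j, u_j>) where u_j is the displayed integer vector. Then <v, e_j> = <v, u_j> / sqrt(<u_j, u_j>), so |<v, e_j>|^2 = <v, u_j>^2 / <u_j, u_j>.
Coefficients: <v, e_1> = -5/sqrt(6), <v, e_2> = -4/sqrt(6), <v, e_3> = -51/sqrt(348).
Square and sum: Σ |<v, e_j>|^2 = 4979/348.
Compute ||v||^2 = v·v = 23.
Deficit = 23 − 4979/348 = 3025/348 ≥ 0, confirming Bessel's inequality. (The deficit equals ||v − Σ <v,e_j> e_j||^2, the squared distance from v to span{e_j}.)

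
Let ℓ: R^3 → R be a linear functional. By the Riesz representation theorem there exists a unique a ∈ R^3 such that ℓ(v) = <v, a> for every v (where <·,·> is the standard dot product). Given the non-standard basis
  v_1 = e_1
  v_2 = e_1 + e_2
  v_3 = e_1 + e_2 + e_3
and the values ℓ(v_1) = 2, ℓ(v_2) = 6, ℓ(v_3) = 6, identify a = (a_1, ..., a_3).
a = (2, 4, 0)

Write a = (a_1, ..., a_3) in the standard basis. For each basis vector v_i, ℓ(v_i) = <v_i, a> is a linear equation in the a_j's. Collect the n equations into a matrix system V a = ℓ, where row i of V is v_i (expressed in the standard basis). Since V is invertible (lower-triangular with 1s on the diagonal, up to permutation), solve by back-substitution:
  V =
[[1, 0, 0],
 [1, 1, 0],
 [1, 1, 1]]
  V a = (2, 6, 6)
Solving gives a = (2, 4, 0).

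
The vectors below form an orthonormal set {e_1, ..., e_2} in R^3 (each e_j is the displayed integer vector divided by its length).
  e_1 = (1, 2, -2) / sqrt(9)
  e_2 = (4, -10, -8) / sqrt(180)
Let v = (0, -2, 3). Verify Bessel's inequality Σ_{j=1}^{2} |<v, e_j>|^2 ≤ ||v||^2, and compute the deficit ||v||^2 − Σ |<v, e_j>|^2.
Σ |<v, e_j>|^2 = 56/5; ||v||^2 = 13; deficit = 9/5

Write each e_j = u_j / sqrt(<u_j, u_j>) where u_j is the displayed integer vector. Then <v, e_j> = <v, u_j> / sqrt(<u_j, u_j>), so |<v, e_j>|^2 = <v, u_j>^2 / <u_j, u_j>.
Coefficients: <v, e_1> = -10/sqrt(9), <v, e_2> = -4/sqrt(180).
Square and sum: Σ |<v, e_j>|^2 = 56/5.
Compute ||v||^2 = v·v = 13.
Deficit = 13 − 56/5 = 9/5 ≥ 0, confirming Bessel's inequality. (The deficit equals ||v − Σ <v,e_j> e_j||^2, the squared distance from v to span{e_j}.)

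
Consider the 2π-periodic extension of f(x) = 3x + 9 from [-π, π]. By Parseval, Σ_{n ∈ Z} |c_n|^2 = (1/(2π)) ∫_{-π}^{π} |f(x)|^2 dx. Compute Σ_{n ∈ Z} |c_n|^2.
Σ |c_n|^2 = 3π^2 + 81

Expand and integrate term by term over [-π, π]:
  ∫ (3x)^2 dx = 9·(2π^3/3); ∫ 2·3·(9)·x dx = 0 (odd integrand); ∫ 9^2 dx = 81·2π.
So (1/(2π)) ∫_{-π}^{π} (3x + 9)^2 dx = 9π^2/3 + 81 = 3π^2 + 81.
Parseval ⇒ Σ |c_n|^2 = 3π^2 + 81.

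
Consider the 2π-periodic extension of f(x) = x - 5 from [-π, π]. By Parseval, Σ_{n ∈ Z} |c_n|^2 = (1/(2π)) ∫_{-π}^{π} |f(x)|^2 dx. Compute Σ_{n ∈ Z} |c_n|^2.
Σ |c_n|^2 = π^2/3 + 25

Expand and integrate term by term over [-π, π]:
  ∫ (x)^2 dx = 1·(2π^3/3); ∫ 2·1·(-5)·x dx = 0 (odd integrand); ∫ (-5)^2 dx = 25·2π.
So (1/(2π)) ∫_{-π}^{π} (x - 5)^2 dx = 1π^2/3 + 25 = π^2/3 + 25.
Parseval ⇒ Σ |c_n|^2 = π^2/3 + 25.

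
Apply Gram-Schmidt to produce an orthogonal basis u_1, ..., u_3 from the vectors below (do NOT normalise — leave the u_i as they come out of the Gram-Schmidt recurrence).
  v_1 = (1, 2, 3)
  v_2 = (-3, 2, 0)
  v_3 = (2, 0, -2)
Orthogonal basis:
  u_1 = (1, 2, 3)
  u_2 = (-43/14, 13/7, -3/14)
  u_3 = (168/181, 252/181, -224/181)

Apply the Gram-Schmidt recurrence
  u_1 = v_1
  u_i = v_i − Σ_{j<i} ((v_i · u_j) / (u_j · u_j)) · u_j.

Step by step this gives:
  u_1 = (1, 2, 3)
  u_2 = (-43/14, 13/7, -3/14)
  u_3 = (168/181, 252/181, -224/181)

Orthogonality check:
  u_2 · u_1 = 0 (should be 0)
  u_3 · u_1 = 0 (should be 0)
  u_3 · u_2 = 0 (should be 0)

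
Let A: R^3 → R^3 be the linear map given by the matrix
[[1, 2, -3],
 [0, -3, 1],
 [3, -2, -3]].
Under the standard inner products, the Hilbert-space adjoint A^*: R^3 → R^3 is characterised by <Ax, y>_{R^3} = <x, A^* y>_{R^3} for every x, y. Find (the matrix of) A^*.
A^* = A^T =
[[1, 0, 3],
 [2, -3, -2],
 [-3, 1, -3]]

For real matrices with standard dot products, the defining identity <Ax, y> = <x, A^* y> gives (Ax)^T y = x^T (A^*) y, i.e. x^T A^T y = x^T (A^*) y. Since this holds for all x, y, we must have A^* = A^T. Therefore
A^* =
[[1, 0, 3],
 [2, -3, -2],
 [-3, 1, -3]].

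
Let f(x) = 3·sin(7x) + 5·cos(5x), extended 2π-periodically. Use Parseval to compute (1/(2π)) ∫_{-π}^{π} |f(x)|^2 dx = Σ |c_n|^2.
Σ |c_n|^2 = 17

Expand |f|^2 and use orthogonality of {sin(nx), cos(mx)} on [-π, π]:
  ∫_{-π}^{π} sin(nx)^2 dx = π, ∫ cos(mx)^2 dx = π, and cross terms integrate to 0.
So ∫_{-π}^{π} f(x)^2 dx = 3^2 · π + 5^2 · π = (9 + 25)π.
Divide by 2π: (9 + 25)/2 = 17.
By Parseval, this equals Σ |c_n|^2.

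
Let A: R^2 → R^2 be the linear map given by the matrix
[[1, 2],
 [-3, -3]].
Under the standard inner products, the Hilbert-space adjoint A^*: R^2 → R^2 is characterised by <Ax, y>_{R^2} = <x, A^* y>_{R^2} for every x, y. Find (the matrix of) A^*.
A^* = A^T =
[[1, -3],
 [2, -3]]

For real matrices with standard dot products, the defining identity <Ax, y> = <x, A^* y> gives (Ax)^T y = x^T (A^*) y, i.e. x^T A^T y = x^T (A^*) y. Since this holds for all x, y, we must have A^* = A^T. Therefore
A^* =
[[1, -3],
 [2, -3]].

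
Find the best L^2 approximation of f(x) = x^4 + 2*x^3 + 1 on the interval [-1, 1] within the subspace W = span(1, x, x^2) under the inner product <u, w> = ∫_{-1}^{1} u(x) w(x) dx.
g(x) = 6*x^2/7 + 6*x/5 + 32/35

The best approximation g ∈ W is the orthogonal projection of f onto W. Writing g = a_0 + a_1 x + a_2 x^2, the coefficients solve the normal equations G · a = b where
  G_{ij} = <φ_i, φ_j> and b_i = <f, φ_i>, with φ_0 = 1, φ_1 = x, φ_2 = x^2.
G =
  [2, 0, 2/3]
  [0, 2/3, 0]
  [2/3, 0, 2/5],
b = (12/5, 4/5, 20/21).
Solving gives a_0 = 32/35, a_1 = 6/5, a_2 = 6/7, so
  g(x) = 6*x^2/7 + 6*x/5 + 32/35.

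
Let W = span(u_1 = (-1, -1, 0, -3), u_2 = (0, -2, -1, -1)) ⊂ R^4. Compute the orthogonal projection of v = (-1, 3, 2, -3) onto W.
proj_W(v) = (-67/41, 113/41, 90/41, -111/41)

Set up U = [u_1 | ... | u_2] ∈ R^(4×2). The projector onto W = col(U) is P = U (U^T U)^(-1) U^T.
Compute U^T U =
  [11, 5]
  [5, 6],
and U^T v = (7, -5).
Solve U^T U · c = U^T v for the coefficients: c = (67/41, -90/41). The projection is proj_W(v) = U c.
Check: (v - proj_W(v)) · u_1 = 0  (should be 0).
Check: (v - proj_W(v)) · u_2 = 0  (should be 0).
Result: proj_W(v) = (-67/41, 113/41, 90/41, -111/41).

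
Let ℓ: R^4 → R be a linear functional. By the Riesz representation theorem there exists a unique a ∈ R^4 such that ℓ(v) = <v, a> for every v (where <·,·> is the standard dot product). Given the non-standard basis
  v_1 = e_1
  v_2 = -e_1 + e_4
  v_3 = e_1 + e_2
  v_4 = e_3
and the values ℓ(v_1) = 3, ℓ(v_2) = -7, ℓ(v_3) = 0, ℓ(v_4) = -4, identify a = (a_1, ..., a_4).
a = (3, -3, -4, -4)

Write a = (a_1, ..., a_4) in the standard basis. For each basis vector v_i, ℓ(v_i) = <v_i, a> is a linear equation in the a_j's. Collect the n equations into a matrix system V a = ℓ, where row i of V is v_i (expressed in the standard basis). Since V is invertible (lower-triangular with 1s on the diagonal, up to permutation), solve by back-substitution:
  V =
[[1, 0, 0, 0],
 [-1, 0, 0, 1],
 [1, 1, 0, 0],
 [0, 0, 1, 0]]
  V a = (3, -7, 0, -4)
Solving gives a = (3, -3, -4, -4).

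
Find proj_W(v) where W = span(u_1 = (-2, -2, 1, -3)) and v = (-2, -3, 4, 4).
proj_W(v) = (-2/9, -2/9, 1/9, -1/3)

Set up U = [u_1 | ... | u_1] ∈ R^(4×1). The projector onto W = col(U) is P = U (U^T U)^(-1) U^T.
Compute U^T U =
  [18],
and U^T v = (2).
Solve U^T U · c = U^T v for the coefficients: c = (1/9). The projection is proj_W(v) = U c.
Check: (v - proj_W(v)) · u_1 = 0  (should be 0).
Result: proj_W(v) = (-2/9, -2/9, 1/9, -1/3).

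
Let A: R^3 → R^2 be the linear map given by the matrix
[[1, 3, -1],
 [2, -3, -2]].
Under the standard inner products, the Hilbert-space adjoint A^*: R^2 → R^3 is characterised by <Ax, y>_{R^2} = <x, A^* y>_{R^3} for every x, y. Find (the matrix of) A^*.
A^* = A^T =
[[1, 2],
 [3, -3],
 [-1, -2]]

For real matrices with standard dot products, the defining identity <Ax, y> = <x, A^* y> gives (Ax)^T y = x^T (A^*) y, i.e. x^T A^T y = x^T (A^*) y. Since this holds for all x, y, we must have A^* = A^T. Therefore
A^* =
[[1, 2],
 [3, -3],
 [-1, -2]].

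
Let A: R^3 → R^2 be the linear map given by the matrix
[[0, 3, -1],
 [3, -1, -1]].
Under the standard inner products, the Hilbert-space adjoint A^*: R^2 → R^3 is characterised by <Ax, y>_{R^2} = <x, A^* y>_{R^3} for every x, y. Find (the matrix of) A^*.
A^* = A^T =
[[0, 3],
 [3, -1],
 [-1, -1]]

For real matrices with standard dot products, the defining identity <Ax, y> = <x, A^* y> gives (Ax)^T y = x^T (A^*) y, i.e. x^T A^T y = x^T (A^*) y. Since this holds for all x, y, we must have A^* = A^T. Therefore
A^* =
[[0, 3],
 [3, -1],
 [-1, -1]].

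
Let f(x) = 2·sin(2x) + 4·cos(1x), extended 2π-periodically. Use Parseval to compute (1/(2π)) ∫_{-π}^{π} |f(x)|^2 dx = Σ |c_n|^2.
Σ |c_n|^2 = 10

Expand |f|^2 and use orthogonality of {sin(nx), cos(mx)} on [-π, π]:
  ∫_{-π}^{π} sin(nx)^2 dx = π, ∫ cos(mx)^2 dx = π, and cross terms integrate to 0.
So ∫_{-π}^{π} f(x)^2 dx = 2^2 · π + 4^2 · π = (4 + 16)π.
Divide by 2π: (4 + 16)/2 = 10.
By Parseval, this equals Σ |c_n|^2.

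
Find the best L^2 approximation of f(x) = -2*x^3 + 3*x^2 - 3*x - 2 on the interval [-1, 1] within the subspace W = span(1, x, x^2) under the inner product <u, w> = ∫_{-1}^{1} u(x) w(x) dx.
g(x) = 3*x^2 - 21*x/5 - 2

The best approximation g ∈ W is the orthogonal projection of f onto W. Writing g = a_0 + a_1 x + a_2 x^2, the coefficients solve the normal equations G · a = b where
  G_{ij} = <φ_i, φ_j> and b_i = <f, φ_i>, with φ_0 = 1, φ_1 = x, φ_2 = x^2.
G =
  [2, 0, 2/3]
  [0, 2/3, 0]
  [2/3, 0, 2/5],
b = (-2, -14/5, -2/15).
Solving gives a_0 = -2, a_1 = -21/5, a_2 = 3, so
  g(x) = 3*x^2 - 21*x/5 - 2.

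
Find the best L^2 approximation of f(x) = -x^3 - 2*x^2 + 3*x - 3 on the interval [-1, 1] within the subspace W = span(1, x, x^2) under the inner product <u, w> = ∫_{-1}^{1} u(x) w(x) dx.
g(x) = -2*x^2 + 12*x/5 - 3

The best approximation g ∈ W is the orthogonal projection of f onto W. Writing g = a_0 + a_1 x + a_2 x^2, the coefficients solve the normal equations G · a = b where
  G_{ij} = <φ_i, φ_j> and b_i = <f, φ_i>, with φ_0 = 1, φ_1 = x, φ_2 = x^2.
G =
  [2, 0, 2/3]
  [0, 2/3, 0]
  [2/3, 0, 2/5],
b = (-22/3, 8/5, -14/5).
Solving gives a_0 = -3, a_1 = 12/5, a_2 = -2, so
  g(x) = -2*x^2 + 12*x/5 - 3.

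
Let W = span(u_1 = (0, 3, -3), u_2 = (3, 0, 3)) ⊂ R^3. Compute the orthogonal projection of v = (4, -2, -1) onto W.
proj_W(v) = (5/3, 1/3, 4/3)

Set up U = [u_1 | ... | u_2] ∈ R^(3×2). The projector onto W = col(U) is P = U (U^T U)^(-1) U^T.
Compute U^T U =
  [18, -9]
  [-9, 18],
and U^T v = (-3, 9).
Solve U^T U · c = U^T v for the coefficients: c = (1/9, 5/9). The projection is proj_W(v) = U c.
Check: (v - proj_W(v)) · u_1 = 0  (should be 0).
Check: (v - proj_W(v)) · u_2 = 0  (should be 0).
Result: proj_W(v) = (5/3, 1/3, 4/3).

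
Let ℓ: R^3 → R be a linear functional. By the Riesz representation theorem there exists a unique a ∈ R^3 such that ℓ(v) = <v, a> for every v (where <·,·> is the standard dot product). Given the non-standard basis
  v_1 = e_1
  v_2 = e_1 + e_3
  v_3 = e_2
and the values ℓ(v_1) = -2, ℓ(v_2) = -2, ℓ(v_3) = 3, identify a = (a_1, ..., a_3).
a = (-2, 3, 0)

Write a = (a_1, ..., a_3) in the standard basis. For each basis vector v_i, ℓ(v_i) = <v_i, a> is a linear equation in the a_j's. Collect the n equations into a matrix system V a = ℓ, where row i of V is v_i (expressed in the standard basis). Since V is invertible (lower-triangular with 1s on the diagonal, up to permutation), solve by back-substitution:
  V =
[[1, 0, 0],
 [1, 0, 1],
 [0, 1, 0]]
  V a = (-2, -2, 3)
Solving gives a = (-2, 3, 0).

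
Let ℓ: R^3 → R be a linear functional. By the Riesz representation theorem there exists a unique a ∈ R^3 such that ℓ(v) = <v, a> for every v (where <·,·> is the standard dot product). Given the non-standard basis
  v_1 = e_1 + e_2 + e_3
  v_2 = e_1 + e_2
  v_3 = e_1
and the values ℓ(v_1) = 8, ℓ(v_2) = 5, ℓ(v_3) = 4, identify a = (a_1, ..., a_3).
a = (4, 1, 3)

Write a = (a_1, ..., a_3) in the standard basis. For each basis vector v_i, ℓ(v_i) = <v_i, a> is a linear equation in the a_j's. Collect the n equations into a matrix system V a = ℓ, where row i of V is v_i (expressed in the standard basis). Since V is invertible (lower-triangular with 1s on the diagonal, up to permutation), solve by back-substitution:
  V =
[[1, 1, 1],
 [1, 1, 0],
 [1, 0, 0]]
  V a = (8, 5, 4)
Solving gives a = (4, 1, 3).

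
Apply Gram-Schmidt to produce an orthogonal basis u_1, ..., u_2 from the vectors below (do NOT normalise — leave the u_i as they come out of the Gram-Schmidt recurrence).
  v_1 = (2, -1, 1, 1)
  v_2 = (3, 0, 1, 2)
Orthogonal basis:
  u_1 = (2, -1, 1, 1)
  u_2 = (3/7, 9/7, -2/7, 5/7)

Apply the Gram-Schmidt recurrence
  u_1 = v_1
  u_i = v_i − Σ_{j<i} ((v_i · u_j) / (u_j · u_j)) · u_j.

Step by step this gives:
  u_1 = (2, -1, 1, 1)
  u_2 = (3/7, 9/7, -2/7, 5/7)

Orthogonality check:
  u_2 · u_1 = 0 (should be 0)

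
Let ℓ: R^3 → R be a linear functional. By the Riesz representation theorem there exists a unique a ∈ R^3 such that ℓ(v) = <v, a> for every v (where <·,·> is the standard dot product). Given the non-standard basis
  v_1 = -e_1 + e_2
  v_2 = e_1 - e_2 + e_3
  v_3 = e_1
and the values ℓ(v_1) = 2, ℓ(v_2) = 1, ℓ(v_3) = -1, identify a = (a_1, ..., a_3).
a = (-1, 1, 3)

Write a = (a_1, ..., a_3) in the standard basis. For each basis vector v_i, ℓ(v_i) = <v_i, a> is a linear equation in the a_j's. Collect the n equations into a matrix system V a = ℓ, where row i of V is v_i (expressed in the standard basis). Since V is invertible (lower-triangular with 1s on the diagonal, up to permutation), solve by back-substitution:
  V =
[[-1, 1, 0],
 [1, -1, 1],
 [1, 0, 0]]
  V a = (2, 1, -1)
Solving gives a = (-1, 1, 3).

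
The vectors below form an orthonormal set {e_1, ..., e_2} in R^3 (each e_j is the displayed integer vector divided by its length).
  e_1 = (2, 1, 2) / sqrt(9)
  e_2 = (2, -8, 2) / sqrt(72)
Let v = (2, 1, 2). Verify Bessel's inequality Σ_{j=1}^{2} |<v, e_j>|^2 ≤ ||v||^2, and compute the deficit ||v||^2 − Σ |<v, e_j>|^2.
Σ |<v, e_j>|^2 = 9; ||v||^2 = 9; deficit = 0

Write each e_j = u_j / sqrt(<u_j, u_j>) where u_j is the displayed integer vector. Then <v, e_j> = <v, u_j> / sqrt(<u_j, u_j>), so |<v, e_j>|^2 = <v, u_j>^2 / <u_j, u_j>.
Coefficients: <v, e_1> = 9/sqrt(9), <v, e_2> = 0/sqrt(72).
Square and sum: Σ |<v, e_j>|^2 = 9.
Compute ||v||^2 = v·v = 9.
Deficit = 9 − 9 = 0 ≥ 0, confirming Bessel's inequality. (The deficit equals ||v − Σ <v,e_j> e_j||^2, the squared distance from v to span{e_j}.)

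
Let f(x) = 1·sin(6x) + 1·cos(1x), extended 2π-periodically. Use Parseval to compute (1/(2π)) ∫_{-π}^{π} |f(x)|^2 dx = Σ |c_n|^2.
Σ |c_n|^2 = 1

Expand |f|^2 and use orthogonality of {sin(nx), cos(mx)} on [-π, π]:
  ∫_{-π}^{π} sin(nx)^2 dx = π, ∫ cos(mx)^2 dx = π, and cross terms integrate to 0.
So ∫_{-π}^{π} f(x)^2 dx = 1^2 · π + 1^2 · π = (1 + 1)π.
Divide by 2π: (1 + 1)/2 = 1.
By Parseval, this equals Σ |c_n|^2.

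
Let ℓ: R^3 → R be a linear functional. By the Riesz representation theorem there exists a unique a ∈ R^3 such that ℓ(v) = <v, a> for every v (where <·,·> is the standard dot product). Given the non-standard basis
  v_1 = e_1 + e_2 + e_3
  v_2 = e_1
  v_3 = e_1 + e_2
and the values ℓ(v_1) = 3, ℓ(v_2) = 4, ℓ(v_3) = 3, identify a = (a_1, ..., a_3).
a = (4, -1, 0)

Write a = (a_1, ..., a_3) in the standard basis. For each basis vector v_i, ℓ(v_i) = <v_i, a> is a linear equation in the a_j's. Collect the n equations into a matrix system V a = ℓ, where row i of V is v_i (expressed in the standard basis). Since V is invertible (lower-triangular with 1s on the diagonal, up to permutation), solve by back-substitution:
  V =
[[1, 1, 1],
 [1, 0, 0],
 [1, 1, 0]]
  V a = (3, 4, 3)
Solving gives a = (4, -1, 0).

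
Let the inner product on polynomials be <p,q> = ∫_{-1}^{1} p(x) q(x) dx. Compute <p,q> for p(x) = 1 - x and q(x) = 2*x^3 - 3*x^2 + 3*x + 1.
<p,q> = -14/5

Expand the product: p(x)·q(x) = -2*x^4 + 5*x^3 - 6*x^2 + 2*x + 1.
∫_{-1}^{1} of each monomial x^k gives [2/(k+1) if k even, 0 if k odd]. Integrating term-by-term (or equivalently evaluating the antiderivative F(x) = -2*x^5/5 + 5*x^4/4 - 2*x^3 + x^2 + x at the endpoints):
  F(1) − F(−1) = 17/20 − (73/20) = -14/5.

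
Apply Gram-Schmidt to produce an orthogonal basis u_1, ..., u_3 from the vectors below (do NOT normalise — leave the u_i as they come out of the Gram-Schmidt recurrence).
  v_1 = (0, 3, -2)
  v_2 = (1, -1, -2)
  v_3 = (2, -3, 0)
Orthogonal basis:
  u_1 = (0, 3, -2)
  u_2 = (1, -16/13, -24/13)
  u_3 = (80/77, 20/77, 30/77)

Apply the Gram-Schmidt recurrence
  u_1 = v_1
  u_i = v_i − Σ_{j<i} ((v_i · u_j) / (u_j · u_j)) · u_j.

Step by step this gives:
  u_1 = (0, 3, -2)
  u_2 = (1, -16/13, -24/13)
  u_3 = (80/77, 20/77, 30/77)

Orthogonality check:
  u_2 · u_1 = 0 (should be 0)
  u_3 · u_1 = 0 (should be 0)
  u_3 · u_2 = 0 (should be 0)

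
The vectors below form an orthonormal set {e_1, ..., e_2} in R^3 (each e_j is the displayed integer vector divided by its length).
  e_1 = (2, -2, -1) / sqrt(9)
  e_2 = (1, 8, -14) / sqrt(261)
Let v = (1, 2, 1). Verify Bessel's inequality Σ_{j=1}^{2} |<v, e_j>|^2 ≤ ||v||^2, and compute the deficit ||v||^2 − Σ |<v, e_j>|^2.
Σ |<v, e_j>|^2 = 30/29; ||v||^2 = 6; deficit = 144/29

Write each e_j = u_j / sqrt(<u_j, u_j>) where u_j is the displayed integer vector. Then <v, e_j> = <v, u_j> / sqrt(<u_j, u_j>), so |<v, e_j>|^2 = <v, u_j>^2 / <u_j, u_j>.
Coefficients: <v, e_1> = -3/sqrt(9), <v, e_2> = 3/sqrt(261).
Square and sum: Σ |<v, e_j>|^2 = 30/29.
Compute ||v||^2 = v·v = 6.
Deficit = 6 − 30/29 = 144/29 ≥ 0, confirming Bessel's inequality. (The deficit equals ||v − Σ <v,e_j> e_j||^2, the squared distance from v to span{e_j}.)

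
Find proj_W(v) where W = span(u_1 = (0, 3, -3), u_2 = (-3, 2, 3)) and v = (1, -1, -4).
proj_W(v) = (93/43, -13/43, -142/43)

Set up U = [u_1 | ... | u_2] ∈ R^(3×2). The projector onto W = col(U) is P = U (U^T U)^(-1) U^T.
Compute U^T U =
  [18, -3]
  [-3, 22],
and U^T v = (9, -17).
Solve U^T U · c = U^T v for the coefficients: c = (49/129, -31/43). The projection is proj_W(v) = U c.
Check: (v - proj_W(v)) · u_1 = 0  (should be 0).
Check: (v - proj_W(v)) · u_2 = 0  (should be 0).
Result: proj_W(v) = (93/43, -13/43, -142/43).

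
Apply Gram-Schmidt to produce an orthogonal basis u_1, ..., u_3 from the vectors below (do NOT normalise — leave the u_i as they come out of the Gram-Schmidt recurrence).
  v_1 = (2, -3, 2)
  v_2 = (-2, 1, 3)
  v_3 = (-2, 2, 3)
Orthogonal basis:
  u_1 = (2, -3, 2)
  u_2 = (-32/17, 14/17, 53/17)
  u_3 = (110/237, 100/237, 40/237)

Apply the Gram-Schmidt recurrence
  u_1 = v_1
  u_i = v_i − Σ_{j<i} ((v_i · u_j) / (u_j · u_j)) · u_j.

Step by step this gives:
  u_1 = (2, -3, 2)
  u_2 = (-32/17, 14/17, 53/17)
  u_3 = (110/237, 100/237, 40/237)

Orthogonality check:
  u_2 · u_1 = 0 (should be 0)
  u_3 · u_1 = 0 (should be 0)
  u_3 · u_2 = 0 (should be 0)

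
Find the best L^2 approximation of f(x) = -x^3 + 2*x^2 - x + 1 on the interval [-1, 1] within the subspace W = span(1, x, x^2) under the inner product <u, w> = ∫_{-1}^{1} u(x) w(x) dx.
g(x) = 2*x^2 - 8*x/5 + 1

The best approximation g ∈ W is the orthogonal projection of f onto W. Writing g = a_0 + a_1 x + a_2 x^2, the coefficients solve the normal equations G · a = b where
  G_{ij} = <φ_i, φ_j> and b_i = <f, φ_i>, with φ_0 = 1, φ_1 = x, φ_2 = x^2.
G =
  [2, 0, 2/3]
  [0, 2/3, 0]
  [2/3, 0, 2/5],
b = (10/3, -16/15, 22/15).
Solving gives a_0 = 1, a_1 = -8/5, a_2 = 2, so
  g(x) = 2*x^2 - 8*x/5 + 1.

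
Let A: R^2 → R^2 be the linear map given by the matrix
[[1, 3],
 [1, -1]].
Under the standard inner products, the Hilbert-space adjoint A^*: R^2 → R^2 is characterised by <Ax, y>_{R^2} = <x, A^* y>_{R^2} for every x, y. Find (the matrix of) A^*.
A^* = A^T =
[[1, 1],
 [3, -1]]

For real matrices with standard dot products, the defining identity <Ax, y> = <x, A^* y> gives (Ax)^T y = x^T (A^*) y, i.e. x^T A^T y = x^T (A^*) y. Since this holds for all x, y, we must have A^* = A^T. Therefore
A^* =
[[1, 1],
 [3, -1]].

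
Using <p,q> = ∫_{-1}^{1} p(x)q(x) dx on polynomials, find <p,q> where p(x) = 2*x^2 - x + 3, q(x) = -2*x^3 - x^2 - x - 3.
<p,q> = -70/3

Expand the product: p(x)·q(x) = -4*x^5 - 7*x^3 - 8*x^2 - 9.
∫_{-1}^{1} of each monomial x^k gives [2/(k+1) if k even, 0 if k odd]. Integrating term-by-term (or equivalently evaluating the antiderivative F(x) = -2*x^6/3 - 7*x^4/4 - 8*x^3/3 - 9*x at the endpoints):
  F(1) − F(−1) = -169/12 − (37/4) = -70/3.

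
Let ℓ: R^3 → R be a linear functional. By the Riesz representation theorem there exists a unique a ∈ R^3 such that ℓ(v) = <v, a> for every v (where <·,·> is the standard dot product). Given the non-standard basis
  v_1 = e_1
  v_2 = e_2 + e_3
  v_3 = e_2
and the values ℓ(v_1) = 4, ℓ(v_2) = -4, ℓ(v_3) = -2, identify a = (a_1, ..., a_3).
a = (4, -2, -2)

Write a = (a_1, ..., a_3) in the standard basis. For each basis vector v_i, ℓ(v_i) = <v_i, a> is a linear equation in the a_j's. Collect the n equations into a matrix system V a = ℓ, where row i of V is v_i (expressed in the standard basis). Since V is invertible (lower-triangular with 1s on the diagonal, up to permutation), solve by back-substitution:
  V =
[[1, 0, 0],
 [0, 1, 1],
 [0, 1, 0]]
  V a = (4, -4, -2)
Solving gives a = (4, -2, -2).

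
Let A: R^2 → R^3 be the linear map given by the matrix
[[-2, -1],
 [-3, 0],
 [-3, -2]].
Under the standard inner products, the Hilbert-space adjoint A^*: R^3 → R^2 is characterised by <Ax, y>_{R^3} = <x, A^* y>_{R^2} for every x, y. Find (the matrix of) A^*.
A^* = A^T =
[[-2, -3, -3],
 [-1, 0, -2]]

For real matrices with standard dot products, the defining identity <Ax, y> = <x, A^* y> gives (Ax)^T y = x^T (A^*) y, i.e. x^T A^T y = x^T (A^*) y. Since this holds for all x, y, we must have A^* = A^T. Therefore
A^* =
[[-2, -3, -3],
 [-1, 0, -2]].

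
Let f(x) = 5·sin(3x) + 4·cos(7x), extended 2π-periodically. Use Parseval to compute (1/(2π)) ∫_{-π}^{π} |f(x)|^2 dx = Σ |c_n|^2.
Σ |c_n|^2 = 41/2

Expand |f|^2 and use orthogonality of {sin(nx), cos(mx)} on [-π, π]:
  ∫_{-π}^{π} sin(nx)^2 dx = π, ∫ cos(mx)^2 dx = π, and cross terms integrate to 0.
So ∫_{-π}^{π} f(x)^2 dx = 5^2 · π + 4^2 · π = (25 + 16)π.
Divide by 2π: (25 + 16)/2 = 41/2.
By Parseval, this equals Σ |c_n|^2.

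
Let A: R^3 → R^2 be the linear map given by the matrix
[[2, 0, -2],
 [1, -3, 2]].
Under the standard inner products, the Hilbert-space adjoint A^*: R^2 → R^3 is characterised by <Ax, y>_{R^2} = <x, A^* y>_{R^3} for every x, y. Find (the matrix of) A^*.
A^* = A^T =
[[2, 1],
 [0, -3],
 [-2, 2]]

For real matrices with standard dot products, the defining identity <Ax, y> = <x, A^* y> gives (Ax)^T y = x^T (A^*) y, i.e. x^T A^T y = x^T (A^*) y. Since this holds for all x, y, we must have A^* = A^T. Therefore
A^* =
[[2, 1],
 [0, -3],
 [-2, 2]].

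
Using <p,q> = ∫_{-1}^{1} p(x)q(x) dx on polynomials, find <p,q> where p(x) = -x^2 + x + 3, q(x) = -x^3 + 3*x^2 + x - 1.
<p,q> = -4/15

Expand the product: p(x)·q(x) = x^5 - 4*x^4 - x^3 + 11*x^2 + 2*x - 3.
∫_{-1}^{1} of each monomial x^k gives [2/(k+1) if k even, 0 if k odd]. Integrating term-by-term (or equivalently evaluating the antiderivative F(x) = x^6/6 - 4*x^5/5 - x^4/4 + 11*x^3/3 + x^2 - 3*x at the endpoints):
  F(1) − F(−1) = 47/60 − (21/20) = -4/15.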